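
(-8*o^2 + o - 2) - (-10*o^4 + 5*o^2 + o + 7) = 10*o^4 - 13*o^2 - 9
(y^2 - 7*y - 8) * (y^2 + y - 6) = y^4 - 6*y^3 - 21*y^2 + 34*y + 48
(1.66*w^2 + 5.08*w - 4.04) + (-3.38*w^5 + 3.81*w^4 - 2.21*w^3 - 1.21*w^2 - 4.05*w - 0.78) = -3.38*w^5 + 3.81*w^4 - 2.21*w^3 + 0.45*w^2 + 1.03*w - 4.82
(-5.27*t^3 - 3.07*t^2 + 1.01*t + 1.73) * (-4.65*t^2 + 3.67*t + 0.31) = 24.5055*t^5 - 5.0654*t^4 - 17.5971*t^3 - 5.2895*t^2 + 6.6622*t + 0.5363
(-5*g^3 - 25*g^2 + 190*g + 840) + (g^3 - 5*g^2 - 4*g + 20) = -4*g^3 - 30*g^2 + 186*g + 860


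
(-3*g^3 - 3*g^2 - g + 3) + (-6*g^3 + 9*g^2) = -9*g^3 + 6*g^2 - g + 3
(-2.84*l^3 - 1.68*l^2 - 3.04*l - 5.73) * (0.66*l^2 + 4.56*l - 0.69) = -1.8744*l^5 - 14.0592*l^4 - 7.7076*l^3 - 16.485*l^2 - 24.0312*l + 3.9537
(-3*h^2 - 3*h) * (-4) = 12*h^2 + 12*h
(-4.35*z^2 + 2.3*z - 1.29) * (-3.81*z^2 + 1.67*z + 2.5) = 16.5735*z^4 - 16.0275*z^3 - 2.1191*z^2 + 3.5957*z - 3.225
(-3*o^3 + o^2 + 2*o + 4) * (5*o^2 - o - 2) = -15*o^5 + 8*o^4 + 15*o^3 + 16*o^2 - 8*o - 8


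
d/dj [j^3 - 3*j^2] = 3*j*(j - 2)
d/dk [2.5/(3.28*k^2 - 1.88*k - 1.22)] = (4.7 - 16.4*k)/(-3.28*k^2 + 1.88*k + 1.22)^2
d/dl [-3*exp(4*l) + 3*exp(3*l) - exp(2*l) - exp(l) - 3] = (-12*exp(3*l) + 9*exp(2*l) - 2*exp(l) - 1)*exp(l)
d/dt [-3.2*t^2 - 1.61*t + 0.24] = -6.4*t - 1.61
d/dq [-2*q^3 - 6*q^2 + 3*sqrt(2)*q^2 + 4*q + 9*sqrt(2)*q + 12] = -6*q^2 - 12*q + 6*sqrt(2)*q + 4 + 9*sqrt(2)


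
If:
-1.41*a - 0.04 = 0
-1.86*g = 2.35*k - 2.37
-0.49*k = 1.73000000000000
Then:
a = -0.03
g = 5.73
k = -3.53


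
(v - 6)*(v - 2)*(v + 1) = v^3 - 7*v^2 + 4*v + 12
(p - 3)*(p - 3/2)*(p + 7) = p^3 + 5*p^2/2 - 27*p + 63/2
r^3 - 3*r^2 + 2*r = r*(r - 2)*(r - 1)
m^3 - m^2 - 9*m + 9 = (m - 3)*(m - 1)*(m + 3)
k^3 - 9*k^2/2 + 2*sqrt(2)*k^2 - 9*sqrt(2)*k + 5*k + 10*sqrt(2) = (k - 5/2)*(k - 2)*(k + 2*sqrt(2))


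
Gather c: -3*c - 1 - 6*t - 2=-3*c - 6*t - 3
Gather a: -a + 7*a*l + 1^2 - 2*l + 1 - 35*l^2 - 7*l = a*(7*l - 1) - 35*l^2 - 9*l + 2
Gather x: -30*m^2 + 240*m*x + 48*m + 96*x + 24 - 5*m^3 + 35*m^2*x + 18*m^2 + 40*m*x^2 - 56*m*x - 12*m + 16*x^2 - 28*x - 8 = -5*m^3 - 12*m^2 + 36*m + x^2*(40*m + 16) + x*(35*m^2 + 184*m + 68) + 16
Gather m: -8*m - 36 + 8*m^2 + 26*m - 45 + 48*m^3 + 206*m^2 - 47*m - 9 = 48*m^3 + 214*m^2 - 29*m - 90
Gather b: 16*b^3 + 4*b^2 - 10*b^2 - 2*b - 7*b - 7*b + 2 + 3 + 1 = 16*b^3 - 6*b^2 - 16*b + 6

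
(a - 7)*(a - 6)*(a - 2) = a^3 - 15*a^2 + 68*a - 84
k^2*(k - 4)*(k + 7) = k^4 + 3*k^3 - 28*k^2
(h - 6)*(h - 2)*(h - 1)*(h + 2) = h^4 - 7*h^3 + 2*h^2 + 28*h - 24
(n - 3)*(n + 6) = n^2 + 3*n - 18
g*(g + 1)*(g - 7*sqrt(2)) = g^3 - 7*sqrt(2)*g^2 + g^2 - 7*sqrt(2)*g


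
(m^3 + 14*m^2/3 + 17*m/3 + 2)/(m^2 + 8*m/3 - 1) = (3*m^2 + 5*m + 2)/(3*m - 1)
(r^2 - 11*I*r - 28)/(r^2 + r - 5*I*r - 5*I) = (r^2 - 11*I*r - 28)/(r^2 + r - 5*I*r - 5*I)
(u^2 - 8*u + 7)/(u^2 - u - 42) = (u - 1)/(u + 6)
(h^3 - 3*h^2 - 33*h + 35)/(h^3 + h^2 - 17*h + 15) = (h - 7)/(h - 3)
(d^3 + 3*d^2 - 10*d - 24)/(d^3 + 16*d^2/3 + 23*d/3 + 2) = 3*(d^2 + d - 12)/(3*d^2 + 10*d + 3)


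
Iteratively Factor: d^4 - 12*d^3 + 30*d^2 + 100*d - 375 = (d - 5)*(d^3 - 7*d^2 - 5*d + 75) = (d - 5)*(d + 3)*(d^2 - 10*d + 25) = (d - 5)^2*(d + 3)*(d - 5)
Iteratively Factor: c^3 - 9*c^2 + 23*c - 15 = (c - 1)*(c^2 - 8*c + 15) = (c - 5)*(c - 1)*(c - 3)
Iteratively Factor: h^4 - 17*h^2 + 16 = (h - 1)*(h^3 + h^2 - 16*h - 16) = (h - 1)*(h + 1)*(h^2 - 16) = (h - 1)*(h + 1)*(h + 4)*(h - 4)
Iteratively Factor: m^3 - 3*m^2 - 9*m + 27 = (m + 3)*(m^2 - 6*m + 9) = (m - 3)*(m + 3)*(m - 3)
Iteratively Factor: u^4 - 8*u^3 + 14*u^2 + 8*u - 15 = (u - 5)*(u^3 - 3*u^2 - u + 3) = (u - 5)*(u - 3)*(u^2 - 1) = (u - 5)*(u - 3)*(u - 1)*(u + 1)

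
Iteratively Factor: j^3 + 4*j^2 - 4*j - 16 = (j - 2)*(j^2 + 6*j + 8) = (j - 2)*(j + 2)*(j + 4)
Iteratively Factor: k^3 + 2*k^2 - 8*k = (k)*(k^2 + 2*k - 8) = k*(k + 4)*(k - 2)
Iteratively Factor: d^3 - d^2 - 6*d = (d)*(d^2 - d - 6) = d*(d - 3)*(d + 2)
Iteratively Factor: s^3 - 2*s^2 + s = (s - 1)*(s^2 - s) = (s - 1)^2*(s)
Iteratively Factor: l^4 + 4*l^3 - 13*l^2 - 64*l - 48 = (l + 4)*(l^3 - 13*l - 12) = (l + 1)*(l + 4)*(l^2 - l - 12) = (l + 1)*(l + 3)*(l + 4)*(l - 4)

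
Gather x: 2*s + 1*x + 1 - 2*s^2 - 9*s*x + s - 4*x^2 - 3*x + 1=-2*s^2 + 3*s - 4*x^2 + x*(-9*s - 2) + 2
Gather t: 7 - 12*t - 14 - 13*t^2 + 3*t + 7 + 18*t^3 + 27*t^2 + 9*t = 18*t^3 + 14*t^2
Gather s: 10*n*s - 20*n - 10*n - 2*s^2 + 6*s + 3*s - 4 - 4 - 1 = -30*n - 2*s^2 + s*(10*n + 9) - 9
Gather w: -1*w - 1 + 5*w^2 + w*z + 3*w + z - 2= 5*w^2 + w*(z + 2) + z - 3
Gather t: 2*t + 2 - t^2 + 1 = -t^2 + 2*t + 3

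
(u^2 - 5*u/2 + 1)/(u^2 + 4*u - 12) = (u - 1/2)/(u + 6)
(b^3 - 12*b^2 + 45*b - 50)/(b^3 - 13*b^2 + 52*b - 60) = (b - 5)/(b - 6)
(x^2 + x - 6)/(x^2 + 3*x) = (x - 2)/x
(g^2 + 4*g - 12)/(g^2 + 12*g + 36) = (g - 2)/(g + 6)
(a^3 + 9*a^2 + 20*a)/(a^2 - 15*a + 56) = a*(a^2 + 9*a + 20)/(a^2 - 15*a + 56)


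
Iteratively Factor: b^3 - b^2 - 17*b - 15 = (b + 3)*(b^2 - 4*b - 5) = (b - 5)*(b + 3)*(b + 1)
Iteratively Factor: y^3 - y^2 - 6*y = (y)*(y^2 - y - 6) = y*(y - 3)*(y + 2)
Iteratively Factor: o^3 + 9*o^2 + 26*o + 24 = (o + 4)*(o^2 + 5*o + 6) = (o + 3)*(o + 4)*(o + 2)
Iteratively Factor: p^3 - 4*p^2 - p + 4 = (p - 1)*(p^2 - 3*p - 4) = (p - 1)*(p + 1)*(p - 4)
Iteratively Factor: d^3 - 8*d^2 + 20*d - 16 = (d - 2)*(d^2 - 6*d + 8) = (d - 4)*(d - 2)*(d - 2)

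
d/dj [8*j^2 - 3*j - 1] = 16*j - 3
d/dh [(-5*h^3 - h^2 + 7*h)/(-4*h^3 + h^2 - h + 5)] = (-9*h^4 + 66*h^3 - 81*h^2 - 10*h + 35)/(16*h^6 - 8*h^5 + 9*h^4 - 42*h^3 + 11*h^2 - 10*h + 25)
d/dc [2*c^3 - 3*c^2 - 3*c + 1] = 6*c^2 - 6*c - 3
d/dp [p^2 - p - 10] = 2*p - 1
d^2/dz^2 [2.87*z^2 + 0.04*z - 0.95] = 5.74000000000000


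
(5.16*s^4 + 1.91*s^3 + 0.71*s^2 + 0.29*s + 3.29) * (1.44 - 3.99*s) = -20.5884*s^5 - 0.1905*s^4 - 0.0825*s^3 - 0.1347*s^2 - 12.7095*s + 4.7376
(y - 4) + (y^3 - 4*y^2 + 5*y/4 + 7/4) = y^3 - 4*y^2 + 9*y/4 - 9/4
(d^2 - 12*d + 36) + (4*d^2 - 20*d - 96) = 5*d^2 - 32*d - 60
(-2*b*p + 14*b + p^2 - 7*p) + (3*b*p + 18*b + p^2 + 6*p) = b*p + 32*b + 2*p^2 - p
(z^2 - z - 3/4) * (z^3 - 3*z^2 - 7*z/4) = z^5 - 4*z^4 + z^3/2 + 4*z^2 + 21*z/16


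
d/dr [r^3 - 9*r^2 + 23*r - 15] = 3*r^2 - 18*r + 23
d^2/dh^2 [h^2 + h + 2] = 2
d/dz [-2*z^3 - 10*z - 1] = -6*z^2 - 10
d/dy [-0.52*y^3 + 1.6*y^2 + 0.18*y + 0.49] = -1.56*y^2 + 3.2*y + 0.18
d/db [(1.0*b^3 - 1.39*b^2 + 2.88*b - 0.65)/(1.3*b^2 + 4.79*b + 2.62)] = (1.3*b^4 + 9.58*b^3 - 2.5421*b^2 - 5.5936*b + 10.6591)/(1.69*b^4 + 12.454*b^3 + 29.7561*b^2 + 25.0996*b + 6.8644)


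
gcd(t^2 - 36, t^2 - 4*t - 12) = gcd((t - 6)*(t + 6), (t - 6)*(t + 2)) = t - 6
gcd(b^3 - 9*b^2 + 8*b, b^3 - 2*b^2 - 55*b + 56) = b^2 - 9*b + 8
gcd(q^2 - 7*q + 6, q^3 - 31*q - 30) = q - 6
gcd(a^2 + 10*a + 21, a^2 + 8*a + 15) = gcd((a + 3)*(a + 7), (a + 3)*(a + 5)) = a + 3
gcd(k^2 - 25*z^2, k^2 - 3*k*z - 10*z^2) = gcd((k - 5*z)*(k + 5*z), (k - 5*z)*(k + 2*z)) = -k + 5*z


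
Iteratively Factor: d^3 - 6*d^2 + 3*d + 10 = (d - 2)*(d^2 - 4*d - 5) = (d - 5)*(d - 2)*(d + 1)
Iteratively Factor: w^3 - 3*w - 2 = (w + 1)*(w^2 - w - 2) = (w - 2)*(w + 1)*(w + 1)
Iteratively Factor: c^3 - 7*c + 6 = (c - 1)*(c^2 + c - 6) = (c - 2)*(c - 1)*(c + 3)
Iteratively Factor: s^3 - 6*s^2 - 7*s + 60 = (s + 3)*(s^2 - 9*s + 20) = (s - 4)*(s + 3)*(s - 5)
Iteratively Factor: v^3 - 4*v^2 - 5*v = (v - 5)*(v^2 + v) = v*(v - 5)*(v + 1)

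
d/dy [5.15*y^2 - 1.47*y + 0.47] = 10.3*y - 1.47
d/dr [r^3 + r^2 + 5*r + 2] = 3*r^2 + 2*r + 5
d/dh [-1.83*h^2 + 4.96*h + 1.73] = 4.96 - 3.66*h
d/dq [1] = 0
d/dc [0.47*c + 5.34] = 0.470000000000000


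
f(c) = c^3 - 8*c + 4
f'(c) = 3*c^2 - 8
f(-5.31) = -103.24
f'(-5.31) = 76.59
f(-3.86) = -22.63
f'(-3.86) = 36.70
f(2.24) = -2.68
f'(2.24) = 7.05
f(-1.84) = 12.49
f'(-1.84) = 2.16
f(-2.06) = 11.74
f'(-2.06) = 4.73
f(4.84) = 78.66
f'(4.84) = 62.28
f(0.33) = 1.40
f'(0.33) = -7.67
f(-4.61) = -57.09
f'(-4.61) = 55.76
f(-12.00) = -1628.00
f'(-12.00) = 424.00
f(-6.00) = -164.00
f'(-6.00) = 100.00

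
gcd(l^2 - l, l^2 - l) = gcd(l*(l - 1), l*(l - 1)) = l^2 - l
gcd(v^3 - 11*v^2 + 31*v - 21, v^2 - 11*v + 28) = v - 7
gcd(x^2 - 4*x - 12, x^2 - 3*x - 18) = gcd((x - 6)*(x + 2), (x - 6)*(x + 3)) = x - 6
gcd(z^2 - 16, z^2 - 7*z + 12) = z - 4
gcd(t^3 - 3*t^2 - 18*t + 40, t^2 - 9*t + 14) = t - 2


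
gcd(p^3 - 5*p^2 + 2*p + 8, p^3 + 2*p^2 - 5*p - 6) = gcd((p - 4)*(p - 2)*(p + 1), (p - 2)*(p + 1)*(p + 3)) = p^2 - p - 2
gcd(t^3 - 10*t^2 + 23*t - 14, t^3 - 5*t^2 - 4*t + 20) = t - 2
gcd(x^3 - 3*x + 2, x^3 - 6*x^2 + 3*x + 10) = 1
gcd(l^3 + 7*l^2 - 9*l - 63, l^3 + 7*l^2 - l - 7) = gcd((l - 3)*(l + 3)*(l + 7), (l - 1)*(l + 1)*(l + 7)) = l + 7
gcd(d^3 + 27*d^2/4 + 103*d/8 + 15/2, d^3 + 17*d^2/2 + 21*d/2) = d + 3/2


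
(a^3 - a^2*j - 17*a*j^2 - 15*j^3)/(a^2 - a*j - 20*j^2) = (a^2 + 4*a*j + 3*j^2)/(a + 4*j)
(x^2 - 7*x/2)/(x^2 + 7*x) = (x - 7/2)/(x + 7)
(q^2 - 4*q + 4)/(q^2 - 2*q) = (q - 2)/q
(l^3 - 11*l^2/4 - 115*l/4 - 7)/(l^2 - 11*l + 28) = (l^2 + 17*l/4 + 1)/(l - 4)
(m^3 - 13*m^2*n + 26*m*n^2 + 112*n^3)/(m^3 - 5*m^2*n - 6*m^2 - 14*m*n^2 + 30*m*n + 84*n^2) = (m - 8*n)/(m - 6)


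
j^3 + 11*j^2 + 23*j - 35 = (j - 1)*(j + 5)*(j + 7)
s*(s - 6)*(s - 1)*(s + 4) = s^4 - 3*s^3 - 22*s^2 + 24*s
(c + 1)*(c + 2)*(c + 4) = c^3 + 7*c^2 + 14*c + 8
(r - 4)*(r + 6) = r^2 + 2*r - 24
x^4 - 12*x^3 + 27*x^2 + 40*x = x*(x - 8)*(x - 5)*(x + 1)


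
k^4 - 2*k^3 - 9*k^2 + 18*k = k*(k - 3)*(k - 2)*(k + 3)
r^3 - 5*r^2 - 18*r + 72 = (r - 6)*(r - 3)*(r + 4)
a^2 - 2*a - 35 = (a - 7)*(a + 5)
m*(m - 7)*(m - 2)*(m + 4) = m^4 - 5*m^3 - 22*m^2 + 56*m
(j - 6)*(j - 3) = j^2 - 9*j + 18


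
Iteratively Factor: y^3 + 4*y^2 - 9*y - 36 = (y - 3)*(y^2 + 7*y + 12) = (y - 3)*(y + 3)*(y + 4)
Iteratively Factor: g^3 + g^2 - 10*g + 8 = (g - 2)*(g^2 + 3*g - 4) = (g - 2)*(g - 1)*(g + 4)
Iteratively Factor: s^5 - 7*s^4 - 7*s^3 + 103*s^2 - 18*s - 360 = (s - 4)*(s^4 - 3*s^3 - 19*s^2 + 27*s + 90) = (s - 4)*(s - 3)*(s^3 - 19*s - 30) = (s - 4)*(s - 3)*(s + 3)*(s^2 - 3*s - 10) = (s - 5)*(s - 4)*(s - 3)*(s + 3)*(s + 2)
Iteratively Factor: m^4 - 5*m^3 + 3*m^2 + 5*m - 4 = (m - 1)*(m^3 - 4*m^2 - m + 4) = (m - 1)^2*(m^2 - 3*m - 4) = (m - 1)^2*(m + 1)*(m - 4)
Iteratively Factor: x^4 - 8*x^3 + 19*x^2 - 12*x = (x - 4)*(x^3 - 4*x^2 + 3*x) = x*(x - 4)*(x^2 - 4*x + 3) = x*(x - 4)*(x - 3)*(x - 1)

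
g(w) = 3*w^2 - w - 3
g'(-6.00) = -37.00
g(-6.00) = 111.00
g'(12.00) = 71.00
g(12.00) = 417.00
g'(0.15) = -0.10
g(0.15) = -3.08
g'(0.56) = 2.36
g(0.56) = -2.62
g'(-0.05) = -1.30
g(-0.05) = -2.94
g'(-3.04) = -19.24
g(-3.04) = 27.76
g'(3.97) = 22.82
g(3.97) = 40.31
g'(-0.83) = -5.98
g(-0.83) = -0.10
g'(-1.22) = -8.32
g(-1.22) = 2.69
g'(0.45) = 1.70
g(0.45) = -2.84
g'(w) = 6*w - 1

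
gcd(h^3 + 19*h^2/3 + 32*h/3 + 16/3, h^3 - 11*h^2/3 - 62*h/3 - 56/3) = h + 4/3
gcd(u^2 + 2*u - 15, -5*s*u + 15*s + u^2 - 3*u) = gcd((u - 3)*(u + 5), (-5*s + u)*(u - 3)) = u - 3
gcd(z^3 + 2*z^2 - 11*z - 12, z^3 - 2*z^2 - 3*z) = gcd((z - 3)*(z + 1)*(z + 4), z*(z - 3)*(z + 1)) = z^2 - 2*z - 3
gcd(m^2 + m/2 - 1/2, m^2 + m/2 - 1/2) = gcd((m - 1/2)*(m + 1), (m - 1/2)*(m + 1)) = m^2 + m/2 - 1/2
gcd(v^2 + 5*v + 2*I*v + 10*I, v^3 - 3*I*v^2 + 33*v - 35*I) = 1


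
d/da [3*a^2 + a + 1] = 6*a + 1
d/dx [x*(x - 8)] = 2*x - 8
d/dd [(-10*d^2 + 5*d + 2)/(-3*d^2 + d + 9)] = (5*d^2 - 168*d + 43)/(9*d^4 - 6*d^3 - 53*d^2 + 18*d + 81)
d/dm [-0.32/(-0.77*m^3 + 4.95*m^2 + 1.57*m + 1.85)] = (-0.7392*m^2 + 3.168*m + 0.5024)/(-0.77*m^3 + 4.95*m^2 + 1.57*m + 1.85)^2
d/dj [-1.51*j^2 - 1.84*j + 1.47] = -3.02*j - 1.84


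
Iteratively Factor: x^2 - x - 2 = (x + 1)*(x - 2)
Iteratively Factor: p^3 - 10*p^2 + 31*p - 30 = (p - 3)*(p^2 - 7*p + 10) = (p - 3)*(p - 2)*(p - 5)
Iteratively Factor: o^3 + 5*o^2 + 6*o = (o + 2)*(o^2 + 3*o) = (o + 2)*(o + 3)*(o)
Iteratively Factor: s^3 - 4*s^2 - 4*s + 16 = (s + 2)*(s^2 - 6*s + 8) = (s - 4)*(s + 2)*(s - 2)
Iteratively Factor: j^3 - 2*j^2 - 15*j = (j)*(j^2 - 2*j - 15) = j*(j - 5)*(j + 3)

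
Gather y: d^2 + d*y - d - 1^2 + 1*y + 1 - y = d^2 + d*y - d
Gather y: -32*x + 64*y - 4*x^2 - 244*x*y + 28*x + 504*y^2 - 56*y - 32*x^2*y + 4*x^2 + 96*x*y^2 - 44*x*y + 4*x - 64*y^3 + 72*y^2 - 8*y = -64*y^3 + y^2*(96*x + 576) + y*(-32*x^2 - 288*x)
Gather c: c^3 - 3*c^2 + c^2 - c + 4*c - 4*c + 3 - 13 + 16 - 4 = c^3 - 2*c^2 - c + 2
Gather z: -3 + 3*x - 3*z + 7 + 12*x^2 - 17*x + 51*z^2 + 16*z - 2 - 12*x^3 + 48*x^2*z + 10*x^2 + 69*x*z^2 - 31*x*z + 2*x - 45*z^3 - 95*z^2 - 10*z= -12*x^3 + 22*x^2 - 12*x - 45*z^3 + z^2*(69*x - 44) + z*(48*x^2 - 31*x + 3) + 2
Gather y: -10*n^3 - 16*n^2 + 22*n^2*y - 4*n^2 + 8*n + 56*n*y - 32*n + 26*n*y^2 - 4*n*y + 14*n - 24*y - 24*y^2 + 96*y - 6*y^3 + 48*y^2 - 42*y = -10*n^3 - 20*n^2 - 10*n - 6*y^3 + y^2*(26*n + 24) + y*(22*n^2 + 52*n + 30)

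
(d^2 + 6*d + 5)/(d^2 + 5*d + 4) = (d + 5)/(d + 4)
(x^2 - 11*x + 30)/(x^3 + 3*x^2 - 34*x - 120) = (x - 5)/(x^2 + 9*x + 20)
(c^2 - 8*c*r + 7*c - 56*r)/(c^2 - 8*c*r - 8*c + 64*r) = (c + 7)/(c - 8)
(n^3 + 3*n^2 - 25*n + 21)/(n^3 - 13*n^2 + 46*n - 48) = (n^2 + 6*n - 7)/(n^2 - 10*n + 16)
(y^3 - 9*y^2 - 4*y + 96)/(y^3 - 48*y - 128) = (y^2 - y - 12)/(y^2 + 8*y + 16)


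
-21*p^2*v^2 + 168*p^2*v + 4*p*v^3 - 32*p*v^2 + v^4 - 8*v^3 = v*(-3*p + v)*(7*p + v)*(v - 8)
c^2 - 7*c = c*(c - 7)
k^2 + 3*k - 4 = (k - 1)*(k + 4)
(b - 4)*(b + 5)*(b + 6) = b^3 + 7*b^2 - 14*b - 120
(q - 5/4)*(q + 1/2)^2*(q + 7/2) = q^4 + 13*q^3/4 - 15*q^2/8 - 61*q/16 - 35/32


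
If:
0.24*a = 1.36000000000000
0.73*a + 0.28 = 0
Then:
No Solution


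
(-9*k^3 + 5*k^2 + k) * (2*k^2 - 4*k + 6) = -18*k^5 + 46*k^4 - 72*k^3 + 26*k^2 + 6*k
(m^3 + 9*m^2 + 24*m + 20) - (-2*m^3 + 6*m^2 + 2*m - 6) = 3*m^3 + 3*m^2 + 22*m + 26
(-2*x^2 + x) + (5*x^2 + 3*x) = 3*x^2 + 4*x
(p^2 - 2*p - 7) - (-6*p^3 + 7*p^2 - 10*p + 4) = 6*p^3 - 6*p^2 + 8*p - 11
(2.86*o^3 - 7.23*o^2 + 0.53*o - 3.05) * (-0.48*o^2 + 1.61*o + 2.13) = -1.3728*o^5 + 8.075*o^4 - 5.8029*o^3 - 13.0826*o^2 - 3.7816*o - 6.4965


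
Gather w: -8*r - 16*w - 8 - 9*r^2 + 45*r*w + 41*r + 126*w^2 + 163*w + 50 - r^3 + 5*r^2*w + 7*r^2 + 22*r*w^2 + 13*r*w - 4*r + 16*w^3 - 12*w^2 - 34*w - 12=-r^3 - 2*r^2 + 29*r + 16*w^3 + w^2*(22*r + 114) + w*(5*r^2 + 58*r + 113) + 30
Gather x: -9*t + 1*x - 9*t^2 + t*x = -9*t^2 - 9*t + x*(t + 1)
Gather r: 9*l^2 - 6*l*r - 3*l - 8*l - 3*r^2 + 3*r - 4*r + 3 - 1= 9*l^2 - 11*l - 3*r^2 + r*(-6*l - 1) + 2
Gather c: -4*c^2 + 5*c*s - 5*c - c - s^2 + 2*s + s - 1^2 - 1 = -4*c^2 + c*(5*s - 6) - s^2 + 3*s - 2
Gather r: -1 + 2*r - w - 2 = 2*r - w - 3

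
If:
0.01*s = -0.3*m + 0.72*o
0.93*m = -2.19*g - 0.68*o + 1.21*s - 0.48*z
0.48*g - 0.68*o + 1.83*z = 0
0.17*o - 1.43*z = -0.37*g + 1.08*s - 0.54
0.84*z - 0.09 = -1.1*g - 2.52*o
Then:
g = 4.27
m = -3.24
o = -1.30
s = 3.88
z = -1.60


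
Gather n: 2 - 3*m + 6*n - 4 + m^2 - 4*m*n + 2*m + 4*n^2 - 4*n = m^2 - m + 4*n^2 + n*(2 - 4*m) - 2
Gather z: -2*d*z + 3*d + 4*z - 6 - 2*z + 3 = 3*d + z*(2 - 2*d) - 3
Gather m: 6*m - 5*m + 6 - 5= m + 1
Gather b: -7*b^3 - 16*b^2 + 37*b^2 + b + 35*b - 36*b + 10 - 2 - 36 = -7*b^3 + 21*b^2 - 28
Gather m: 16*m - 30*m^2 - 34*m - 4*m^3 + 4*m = -4*m^3 - 30*m^2 - 14*m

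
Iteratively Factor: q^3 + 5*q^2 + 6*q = (q + 2)*(q^2 + 3*q) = q*(q + 2)*(q + 3)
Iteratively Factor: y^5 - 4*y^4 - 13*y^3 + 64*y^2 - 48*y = (y)*(y^4 - 4*y^3 - 13*y^2 + 64*y - 48) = y*(y + 4)*(y^3 - 8*y^2 + 19*y - 12) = y*(y - 3)*(y + 4)*(y^2 - 5*y + 4) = y*(y - 4)*(y - 3)*(y + 4)*(y - 1)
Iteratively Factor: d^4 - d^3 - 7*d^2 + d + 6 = (d - 1)*(d^3 - 7*d - 6) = (d - 1)*(d + 2)*(d^2 - 2*d - 3) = (d - 3)*(d - 1)*(d + 2)*(d + 1)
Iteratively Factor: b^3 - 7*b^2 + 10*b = (b)*(b^2 - 7*b + 10) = b*(b - 5)*(b - 2)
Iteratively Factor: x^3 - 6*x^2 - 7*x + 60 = (x - 5)*(x^2 - x - 12) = (x - 5)*(x + 3)*(x - 4)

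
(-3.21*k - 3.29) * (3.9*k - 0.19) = -12.519*k^2 - 12.2211*k + 0.6251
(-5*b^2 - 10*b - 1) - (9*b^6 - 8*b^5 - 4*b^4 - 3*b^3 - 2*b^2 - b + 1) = -9*b^6 + 8*b^5 + 4*b^4 + 3*b^3 - 3*b^2 - 9*b - 2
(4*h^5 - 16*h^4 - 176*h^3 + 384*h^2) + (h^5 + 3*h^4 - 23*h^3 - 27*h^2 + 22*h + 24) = 5*h^5 - 13*h^4 - 199*h^3 + 357*h^2 + 22*h + 24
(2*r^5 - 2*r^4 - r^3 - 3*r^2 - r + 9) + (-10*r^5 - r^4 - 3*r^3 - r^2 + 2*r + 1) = -8*r^5 - 3*r^4 - 4*r^3 - 4*r^2 + r + 10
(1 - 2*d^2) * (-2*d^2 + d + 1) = 4*d^4 - 2*d^3 - 4*d^2 + d + 1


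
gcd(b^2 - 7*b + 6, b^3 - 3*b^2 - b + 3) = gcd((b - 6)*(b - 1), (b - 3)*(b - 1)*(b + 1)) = b - 1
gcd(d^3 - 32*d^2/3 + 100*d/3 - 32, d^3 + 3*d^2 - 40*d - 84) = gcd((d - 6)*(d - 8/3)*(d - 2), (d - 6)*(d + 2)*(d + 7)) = d - 6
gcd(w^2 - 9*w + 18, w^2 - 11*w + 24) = w - 3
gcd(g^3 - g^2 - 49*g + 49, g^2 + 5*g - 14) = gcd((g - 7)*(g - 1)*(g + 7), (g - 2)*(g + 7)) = g + 7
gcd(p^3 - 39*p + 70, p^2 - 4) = p - 2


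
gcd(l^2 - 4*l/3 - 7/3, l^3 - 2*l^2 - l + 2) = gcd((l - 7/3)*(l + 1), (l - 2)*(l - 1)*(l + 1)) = l + 1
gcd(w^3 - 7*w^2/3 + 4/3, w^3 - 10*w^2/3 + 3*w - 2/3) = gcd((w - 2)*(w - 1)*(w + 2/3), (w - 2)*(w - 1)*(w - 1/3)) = w^2 - 3*w + 2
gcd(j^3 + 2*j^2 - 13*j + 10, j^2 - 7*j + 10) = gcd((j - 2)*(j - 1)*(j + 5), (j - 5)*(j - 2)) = j - 2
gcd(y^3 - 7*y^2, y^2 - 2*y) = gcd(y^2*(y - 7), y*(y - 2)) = y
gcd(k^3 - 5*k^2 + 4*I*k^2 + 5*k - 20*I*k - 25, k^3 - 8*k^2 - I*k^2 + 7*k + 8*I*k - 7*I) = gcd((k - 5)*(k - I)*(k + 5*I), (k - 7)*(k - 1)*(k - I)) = k - I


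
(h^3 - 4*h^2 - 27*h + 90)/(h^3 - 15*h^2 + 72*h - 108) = (h + 5)/(h - 6)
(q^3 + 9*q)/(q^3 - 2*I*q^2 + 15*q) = (q - 3*I)/(q - 5*I)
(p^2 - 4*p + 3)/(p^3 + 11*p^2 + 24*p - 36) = (p - 3)/(p^2 + 12*p + 36)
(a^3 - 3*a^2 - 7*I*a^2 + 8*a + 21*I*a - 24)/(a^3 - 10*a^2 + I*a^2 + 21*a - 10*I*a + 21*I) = (a - 8*I)/(a - 7)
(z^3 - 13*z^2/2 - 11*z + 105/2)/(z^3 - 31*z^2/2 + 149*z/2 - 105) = (z + 3)/(z - 6)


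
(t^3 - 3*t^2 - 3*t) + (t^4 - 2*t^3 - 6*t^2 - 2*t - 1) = t^4 - t^3 - 9*t^2 - 5*t - 1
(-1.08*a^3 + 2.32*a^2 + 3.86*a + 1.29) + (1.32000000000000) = -1.08*a^3 + 2.32*a^2 + 3.86*a + 2.61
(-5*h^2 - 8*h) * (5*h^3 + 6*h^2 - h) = -25*h^5 - 70*h^4 - 43*h^3 + 8*h^2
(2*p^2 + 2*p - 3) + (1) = 2*p^2 + 2*p - 2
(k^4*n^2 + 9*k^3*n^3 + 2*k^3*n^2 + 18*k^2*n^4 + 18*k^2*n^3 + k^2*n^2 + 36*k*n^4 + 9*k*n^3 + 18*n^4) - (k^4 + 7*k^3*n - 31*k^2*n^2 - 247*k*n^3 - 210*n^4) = k^4*n^2 - k^4 + 9*k^3*n^3 + 2*k^3*n^2 - 7*k^3*n + 18*k^2*n^4 + 18*k^2*n^3 + 32*k^2*n^2 + 36*k*n^4 + 256*k*n^3 + 228*n^4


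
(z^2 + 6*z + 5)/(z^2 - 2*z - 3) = (z + 5)/(z - 3)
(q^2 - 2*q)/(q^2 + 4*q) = (q - 2)/(q + 4)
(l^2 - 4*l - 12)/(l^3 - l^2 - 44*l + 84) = (l + 2)/(l^2 + 5*l - 14)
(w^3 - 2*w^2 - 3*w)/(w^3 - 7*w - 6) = w/(w + 2)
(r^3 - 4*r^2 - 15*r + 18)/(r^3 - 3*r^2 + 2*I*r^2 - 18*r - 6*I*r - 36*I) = (r - 1)/(r + 2*I)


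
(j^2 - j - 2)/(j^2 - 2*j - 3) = (j - 2)/(j - 3)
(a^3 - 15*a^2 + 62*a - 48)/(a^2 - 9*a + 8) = a - 6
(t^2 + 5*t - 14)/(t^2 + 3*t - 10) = (t + 7)/(t + 5)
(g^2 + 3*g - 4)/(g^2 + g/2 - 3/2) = 2*(g + 4)/(2*g + 3)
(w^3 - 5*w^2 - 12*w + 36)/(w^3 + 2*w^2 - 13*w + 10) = (w^2 - 3*w - 18)/(w^2 + 4*w - 5)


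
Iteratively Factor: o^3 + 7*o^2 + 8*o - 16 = (o + 4)*(o^2 + 3*o - 4) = (o + 4)^2*(o - 1)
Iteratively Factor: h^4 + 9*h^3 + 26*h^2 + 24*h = (h + 3)*(h^3 + 6*h^2 + 8*h) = h*(h + 3)*(h^2 + 6*h + 8) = h*(h + 3)*(h + 4)*(h + 2)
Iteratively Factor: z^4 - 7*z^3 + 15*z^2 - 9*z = (z - 1)*(z^3 - 6*z^2 + 9*z) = (z - 3)*(z - 1)*(z^2 - 3*z) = z*(z - 3)*(z - 1)*(z - 3)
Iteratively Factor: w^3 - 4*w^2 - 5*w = (w - 5)*(w^2 + w) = w*(w - 5)*(w + 1)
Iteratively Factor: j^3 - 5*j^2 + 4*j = (j - 4)*(j^2 - j) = j*(j - 4)*(j - 1)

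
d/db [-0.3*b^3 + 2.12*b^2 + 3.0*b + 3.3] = -0.9*b^2 + 4.24*b + 3.0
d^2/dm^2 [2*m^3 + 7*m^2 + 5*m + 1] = 12*m + 14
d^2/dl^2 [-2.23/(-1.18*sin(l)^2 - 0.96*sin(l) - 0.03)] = (-12.420208*sin(l)^4 - 7.578432*sin(l)^3 + 16.890912*sin(l)^2 + 15.221088*sin(l) + 3.952452)/(1.18*sin(l)^2 + 0.96*sin(l) + 0.03)^3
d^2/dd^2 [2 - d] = 0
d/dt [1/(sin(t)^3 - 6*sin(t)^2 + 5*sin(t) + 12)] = (-3*sin(t)^2 + 12*sin(t) - 5)*cos(t)/(sin(t)^3 - 6*sin(t)^2 + 5*sin(t) + 12)^2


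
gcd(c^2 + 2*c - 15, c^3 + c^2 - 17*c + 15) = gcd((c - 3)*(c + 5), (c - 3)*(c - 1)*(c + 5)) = c^2 + 2*c - 15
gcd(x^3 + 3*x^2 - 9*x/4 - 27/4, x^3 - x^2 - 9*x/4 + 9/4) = x^2 - 9/4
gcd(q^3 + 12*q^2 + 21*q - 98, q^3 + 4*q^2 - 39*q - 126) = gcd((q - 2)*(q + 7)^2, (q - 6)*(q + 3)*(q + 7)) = q + 7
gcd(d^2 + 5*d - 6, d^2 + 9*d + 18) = d + 6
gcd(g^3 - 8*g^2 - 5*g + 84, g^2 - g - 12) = g^2 - g - 12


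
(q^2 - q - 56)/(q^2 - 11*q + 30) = (q^2 - q - 56)/(q^2 - 11*q + 30)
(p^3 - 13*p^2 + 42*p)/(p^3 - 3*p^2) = (p^2 - 13*p + 42)/(p*(p - 3))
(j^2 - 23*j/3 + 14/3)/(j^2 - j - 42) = (j - 2/3)/(j + 6)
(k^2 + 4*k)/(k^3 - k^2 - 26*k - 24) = k/(k^2 - 5*k - 6)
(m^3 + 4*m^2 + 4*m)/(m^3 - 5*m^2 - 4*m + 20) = m*(m + 2)/(m^2 - 7*m + 10)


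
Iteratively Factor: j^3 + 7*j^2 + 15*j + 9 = (j + 3)*(j^2 + 4*j + 3) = (j + 1)*(j + 3)*(j + 3)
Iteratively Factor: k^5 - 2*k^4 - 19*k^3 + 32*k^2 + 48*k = (k - 4)*(k^4 + 2*k^3 - 11*k^2 - 12*k) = (k - 4)*(k + 1)*(k^3 + k^2 - 12*k) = k*(k - 4)*(k + 1)*(k^2 + k - 12) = k*(k - 4)*(k + 1)*(k + 4)*(k - 3)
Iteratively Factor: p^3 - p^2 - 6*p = (p - 3)*(p^2 + 2*p) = (p - 3)*(p + 2)*(p)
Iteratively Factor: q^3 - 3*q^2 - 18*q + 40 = (q - 5)*(q^2 + 2*q - 8) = (q - 5)*(q + 4)*(q - 2)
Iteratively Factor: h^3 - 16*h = (h - 4)*(h^2 + 4*h) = h*(h - 4)*(h + 4)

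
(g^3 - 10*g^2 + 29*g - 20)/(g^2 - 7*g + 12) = (g^2 - 6*g + 5)/(g - 3)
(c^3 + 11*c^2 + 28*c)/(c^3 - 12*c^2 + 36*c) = (c^2 + 11*c + 28)/(c^2 - 12*c + 36)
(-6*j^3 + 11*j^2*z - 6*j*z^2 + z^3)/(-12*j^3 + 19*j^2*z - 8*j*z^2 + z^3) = (-2*j + z)/(-4*j + z)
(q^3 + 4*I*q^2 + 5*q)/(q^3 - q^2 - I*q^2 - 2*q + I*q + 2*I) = q*(q + 5*I)/(q^2 - q - 2)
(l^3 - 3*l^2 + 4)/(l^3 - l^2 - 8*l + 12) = (l + 1)/(l + 3)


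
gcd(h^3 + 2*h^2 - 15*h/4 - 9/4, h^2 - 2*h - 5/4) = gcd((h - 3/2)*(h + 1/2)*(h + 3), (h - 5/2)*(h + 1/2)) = h + 1/2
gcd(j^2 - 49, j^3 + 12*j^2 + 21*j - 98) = j + 7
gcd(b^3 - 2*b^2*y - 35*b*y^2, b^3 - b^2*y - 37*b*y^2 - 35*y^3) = -b^2 + 2*b*y + 35*y^2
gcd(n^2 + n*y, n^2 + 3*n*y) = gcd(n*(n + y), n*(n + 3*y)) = n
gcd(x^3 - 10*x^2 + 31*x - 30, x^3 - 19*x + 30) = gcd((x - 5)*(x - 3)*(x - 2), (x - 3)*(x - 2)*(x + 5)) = x^2 - 5*x + 6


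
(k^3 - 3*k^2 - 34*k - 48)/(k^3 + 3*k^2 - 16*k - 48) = (k^2 - 6*k - 16)/(k^2 - 16)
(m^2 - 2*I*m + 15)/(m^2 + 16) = (m^2 - 2*I*m + 15)/(m^2 + 16)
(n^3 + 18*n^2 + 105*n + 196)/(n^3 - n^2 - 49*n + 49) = (n^2 + 11*n + 28)/(n^2 - 8*n + 7)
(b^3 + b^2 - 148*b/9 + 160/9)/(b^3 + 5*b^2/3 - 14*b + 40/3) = (b - 8/3)/(b - 2)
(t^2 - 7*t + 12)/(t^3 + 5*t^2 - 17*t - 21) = (t - 4)/(t^2 + 8*t + 7)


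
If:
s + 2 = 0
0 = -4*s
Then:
No Solution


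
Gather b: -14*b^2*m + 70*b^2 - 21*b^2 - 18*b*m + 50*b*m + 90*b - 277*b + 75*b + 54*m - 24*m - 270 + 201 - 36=b^2*(49 - 14*m) + b*(32*m - 112) + 30*m - 105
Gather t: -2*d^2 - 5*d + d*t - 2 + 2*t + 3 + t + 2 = -2*d^2 - 5*d + t*(d + 3) + 3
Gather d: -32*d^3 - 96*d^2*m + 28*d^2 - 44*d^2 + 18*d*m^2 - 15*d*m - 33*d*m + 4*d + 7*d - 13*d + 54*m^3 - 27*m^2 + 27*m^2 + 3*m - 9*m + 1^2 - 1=-32*d^3 + d^2*(-96*m - 16) + d*(18*m^2 - 48*m - 2) + 54*m^3 - 6*m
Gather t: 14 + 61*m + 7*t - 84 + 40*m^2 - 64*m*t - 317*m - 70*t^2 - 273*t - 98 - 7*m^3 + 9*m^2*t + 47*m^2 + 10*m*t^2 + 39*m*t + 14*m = -7*m^3 + 87*m^2 - 242*m + t^2*(10*m - 70) + t*(9*m^2 - 25*m - 266) - 168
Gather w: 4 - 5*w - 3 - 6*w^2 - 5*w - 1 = -6*w^2 - 10*w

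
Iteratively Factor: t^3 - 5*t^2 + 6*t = (t - 3)*(t^2 - 2*t) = (t - 3)*(t - 2)*(t)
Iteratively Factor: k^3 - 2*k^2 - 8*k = (k - 4)*(k^2 + 2*k) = (k - 4)*(k + 2)*(k)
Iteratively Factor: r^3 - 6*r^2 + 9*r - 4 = (r - 1)*(r^2 - 5*r + 4) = (r - 4)*(r - 1)*(r - 1)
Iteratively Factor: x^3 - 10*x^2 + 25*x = (x - 5)*(x^2 - 5*x) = (x - 5)^2*(x)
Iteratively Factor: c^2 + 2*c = (c)*(c + 2)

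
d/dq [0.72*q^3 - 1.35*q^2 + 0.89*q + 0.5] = 2.16*q^2 - 2.7*q + 0.89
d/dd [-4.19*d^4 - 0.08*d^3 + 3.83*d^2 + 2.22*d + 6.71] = -16.76*d^3 - 0.24*d^2 + 7.66*d + 2.22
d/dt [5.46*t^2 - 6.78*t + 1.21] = 10.92*t - 6.78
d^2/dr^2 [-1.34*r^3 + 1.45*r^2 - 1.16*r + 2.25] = 2.9 - 8.04*r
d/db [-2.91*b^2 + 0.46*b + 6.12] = 0.46 - 5.82*b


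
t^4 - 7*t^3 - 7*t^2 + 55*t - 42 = (t - 7)*(t - 2)*(t - 1)*(t + 3)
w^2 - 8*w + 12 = (w - 6)*(w - 2)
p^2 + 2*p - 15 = (p - 3)*(p + 5)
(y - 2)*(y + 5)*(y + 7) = y^3 + 10*y^2 + 11*y - 70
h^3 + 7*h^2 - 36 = (h - 2)*(h + 3)*(h + 6)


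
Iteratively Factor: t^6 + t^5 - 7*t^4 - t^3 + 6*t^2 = (t)*(t^5 + t^4 - 7*t^3 - t^2 + 6*t) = t*(t + 1)*(t^4 - 7*t^2 + 6*t) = t*(t + 1)*(t + 3)*(t^3 - 3*t^2 + 2*t) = t^2*(t + 1)*(t + 3)*(t^2 - 3*t + 2) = t^2*(t - 1)*(t + 1)*(t + 3)*(t - 2)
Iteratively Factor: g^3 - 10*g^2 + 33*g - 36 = (g - 3)*(g^2 - 7*g + 12) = (g - 3)^2*(g - 4)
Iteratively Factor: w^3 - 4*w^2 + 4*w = (w)*(w^2 - 4*w + 4) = w*(w - 2)*(w - 2)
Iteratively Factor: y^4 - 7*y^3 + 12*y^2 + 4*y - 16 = (y - 4)*(y^3 - 3*y^2 + 4) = (y - 4)*(y + 1)*(y^2 - 4*y + 4) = (y - 4)*(y - 2)*(y + 1)*(y - 2)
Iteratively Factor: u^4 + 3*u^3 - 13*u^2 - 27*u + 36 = (u - 3)*(u^3 + 6*u^2 + 5*u - 12) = (u - 3)*(u - 1)*(u^2 + 7*u + 12) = (u - 3)*(u - 1)*(u + 4)*(u + 3)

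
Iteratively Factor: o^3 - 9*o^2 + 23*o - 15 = (o - 3)*(o^2 - 6*o + 5) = (o - 3)*(o - 1)*(o - 5)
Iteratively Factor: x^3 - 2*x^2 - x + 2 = (x + 1)*(x^2 - 3*x + 2) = (x - 1)*(x + 1)*(x - 2)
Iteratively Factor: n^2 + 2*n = (n + 2)*(n)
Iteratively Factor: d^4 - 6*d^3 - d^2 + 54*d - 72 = (d - 3)*(d^3 - 3*d^2 - 10*d + 24) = (d - 3)*(d + 3)*(d^2 - 6*d + 8) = (d - 3)*(d - 2)*(d + 3)*(d - 4)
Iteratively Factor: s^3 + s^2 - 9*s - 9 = (s + 3)*(s^2 - 2*s - 3) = (s - 3)*(s + 3)*(s + 1)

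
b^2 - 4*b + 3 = (b - 3)*(b - 1)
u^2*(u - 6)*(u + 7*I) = u^4 - 6*u^3 + 7*I*u^3 - 42*I*u^2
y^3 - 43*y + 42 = (y - 6)*(y - 1)*(y + 7)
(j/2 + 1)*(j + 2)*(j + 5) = j^3/2 + 9*j^2/2 + 12*j + 10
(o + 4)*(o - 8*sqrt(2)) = o^2 - 8*sqrt(2)*o + 4*o - 32*sqrt(2)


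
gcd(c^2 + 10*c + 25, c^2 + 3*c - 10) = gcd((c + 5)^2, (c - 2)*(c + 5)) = c + 5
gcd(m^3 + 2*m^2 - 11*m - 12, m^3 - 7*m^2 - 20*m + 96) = m^2 + m - 12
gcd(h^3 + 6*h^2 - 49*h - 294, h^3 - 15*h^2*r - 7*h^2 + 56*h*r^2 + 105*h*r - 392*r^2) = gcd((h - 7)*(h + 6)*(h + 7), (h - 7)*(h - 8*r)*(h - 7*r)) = h - 7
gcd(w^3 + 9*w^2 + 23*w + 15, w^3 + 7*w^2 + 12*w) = w + 3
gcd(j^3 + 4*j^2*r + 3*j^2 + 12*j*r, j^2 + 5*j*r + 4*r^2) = j + 4*r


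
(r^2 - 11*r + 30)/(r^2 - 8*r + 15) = (r - 6)/(r - 3)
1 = 1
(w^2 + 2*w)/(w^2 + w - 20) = w*(w + 2)/(w^2 + w - 20)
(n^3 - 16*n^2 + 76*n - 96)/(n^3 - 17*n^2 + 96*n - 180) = (n^2 - 10*n + 16)/(n^2 - 11*n + 30)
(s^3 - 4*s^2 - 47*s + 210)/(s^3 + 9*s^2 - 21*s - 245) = (s - 6)/(s + 7)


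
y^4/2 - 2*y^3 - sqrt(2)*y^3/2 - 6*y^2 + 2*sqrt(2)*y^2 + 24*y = y*(y/2 + sqrt(2))*(y - 4)*(y - 3*sqrt(2))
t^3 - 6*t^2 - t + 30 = (t - 5)*(t - 3)*(t + 2)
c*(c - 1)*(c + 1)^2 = c^4 + c^3 - c^2 - c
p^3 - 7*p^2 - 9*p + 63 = (p - 7)*(p - 3)*(p + 3)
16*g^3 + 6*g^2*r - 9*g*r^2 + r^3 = (-8*g + r)*(-2*g + r)*(g + r)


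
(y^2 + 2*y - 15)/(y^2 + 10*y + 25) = (y - 3)/(y + 5)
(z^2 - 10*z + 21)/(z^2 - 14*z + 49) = (z - 3)/(z - 7)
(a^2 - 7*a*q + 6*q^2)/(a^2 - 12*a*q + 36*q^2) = (-a + q)/(-a + 6*q)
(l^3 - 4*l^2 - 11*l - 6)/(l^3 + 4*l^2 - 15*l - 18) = (l^2 - 5*l - 6)/(l^2 + 3*l - 18)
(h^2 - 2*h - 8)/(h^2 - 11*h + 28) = (h + 2)/(h - 7)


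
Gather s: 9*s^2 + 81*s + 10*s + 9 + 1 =9*s^2 + 91*s + 10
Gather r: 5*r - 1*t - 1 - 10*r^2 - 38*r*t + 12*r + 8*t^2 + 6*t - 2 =-10*r^2 + r*(17 - 38*t) + 8*t^2 + 5*t - 3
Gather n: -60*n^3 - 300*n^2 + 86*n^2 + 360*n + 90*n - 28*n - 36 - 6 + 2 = -60*n^3 - 214*n^2 + 422*n - 40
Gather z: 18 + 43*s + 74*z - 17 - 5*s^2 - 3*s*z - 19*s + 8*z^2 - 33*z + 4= -5*s^2 + 24*s + 8*z^2 + z*(41 - 3*s) + 5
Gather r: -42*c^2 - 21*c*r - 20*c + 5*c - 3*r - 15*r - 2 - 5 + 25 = -42*c^2 - 15*c + r*(-21*c - 18) + 18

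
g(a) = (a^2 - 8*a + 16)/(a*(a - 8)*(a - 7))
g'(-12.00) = 0.00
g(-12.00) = -0.06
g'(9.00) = -1.68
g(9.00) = 1.39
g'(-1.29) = -0.18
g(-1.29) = -0.28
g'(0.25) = -4.58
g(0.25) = 1.08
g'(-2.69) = -0.04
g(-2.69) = -0.16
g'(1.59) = -0.12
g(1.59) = 0.11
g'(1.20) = -0.20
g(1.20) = 0.17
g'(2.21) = -0.06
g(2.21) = 0.05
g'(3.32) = -0.02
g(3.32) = 0.01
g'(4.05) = 0.00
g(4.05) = 0.00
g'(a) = (2*a - 8)/(a*(a - 8)*(a - 7)) - (a^2 - 8*a + 16)/(a*(a - 8)*(a - 7)^2) - (a^2 - 8*a + 16)/(a*(a - 8)^2*(a - 7)) - (a^2 - 8*a + 16)/(a^2*(a - 8)*(a - 7)) = (-a^4 + 16*a^3 - 112*a^2 + 480*a - 896)/(a^2*(a^4 - 30*a^3 + 337*a^2 - 1680*a + 3136))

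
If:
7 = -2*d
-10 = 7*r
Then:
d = -7/2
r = -10/7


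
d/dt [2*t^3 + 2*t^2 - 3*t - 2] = 6*t^2 + 4*t - 3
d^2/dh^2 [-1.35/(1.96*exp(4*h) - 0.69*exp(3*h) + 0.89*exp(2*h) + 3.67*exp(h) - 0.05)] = (-1.35*(7.84*exp(3*h) - 2.07*exp(2*h) + 1.78*exp(h) + 3.67)*(15.68*exp(3*h) - 4.14*exp(2*h) + 3.56*exp(h) + 7.34)*exp(h) + (42.336*exp(3*h) - 8.3835*exp(2*h) + 4.806*exp(h) + 4.9545)*(1.96*exp(4*h) - 0.69*exp(3*h) + 0.89*exp(2*h) + 3.67*exp(h) - 0.05))*exp(h)/(1.96*exp(4*h) - 0.69*exp(3*h) + 0.89*exp(2*h) + 3.67*exp(h) - 0.05)^3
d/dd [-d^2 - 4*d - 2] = -2*d - 4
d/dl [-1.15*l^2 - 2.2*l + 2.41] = -2.3*l - 2.2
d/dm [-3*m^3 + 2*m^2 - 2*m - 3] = -9*m^2 + 4*m - 2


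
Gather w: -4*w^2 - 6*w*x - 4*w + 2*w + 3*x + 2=-4*w^2 + w*(-6*x - 2) + 3*x + 2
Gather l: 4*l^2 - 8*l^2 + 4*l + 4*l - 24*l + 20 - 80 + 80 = -4*l^2 - 16*l + 20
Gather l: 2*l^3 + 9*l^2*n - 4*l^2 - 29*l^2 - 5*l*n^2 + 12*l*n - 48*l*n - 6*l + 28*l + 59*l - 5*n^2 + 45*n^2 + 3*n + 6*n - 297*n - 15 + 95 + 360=2*l^3 + l^2*(9*n - 33) + l*(-5*n^2 - 36*n + 81) + 40*n^2 - 288*n + 440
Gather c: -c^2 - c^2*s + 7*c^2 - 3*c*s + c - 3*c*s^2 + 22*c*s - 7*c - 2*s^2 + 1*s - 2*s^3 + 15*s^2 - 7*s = c^2*(6 - s) + c*(-3*s^2 + 19*s - 6) - 2*s^3 + 13*s^2 - 6*s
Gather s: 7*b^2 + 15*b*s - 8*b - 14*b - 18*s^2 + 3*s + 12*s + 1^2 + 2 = 7*b^2 - 22*b - 18*s^2 + s*(15*b + 15) + 3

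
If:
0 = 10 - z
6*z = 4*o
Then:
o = 15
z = 10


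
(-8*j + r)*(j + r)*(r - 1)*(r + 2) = -8*j^2*r^2 - 8*j^2*r + 16*j^2 - 7*j*r^3 - 7*j*r^2 + 14*j*r + r^4 + r^3 - 2*r^2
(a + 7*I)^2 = a^2 + 14*I*a - 49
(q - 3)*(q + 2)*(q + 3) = q^3 + 2*q^2 - 9*q - 18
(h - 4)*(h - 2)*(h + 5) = h^3 - h^2 - 22*h + 40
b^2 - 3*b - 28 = (b - 7)*(b + 4)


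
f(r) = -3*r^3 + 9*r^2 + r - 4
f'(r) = -9*r^2 + 18*r + 1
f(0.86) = 1.61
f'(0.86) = 9.82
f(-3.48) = 227.95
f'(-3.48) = -170.63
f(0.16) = -3.62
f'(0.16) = 3.65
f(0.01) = -3.99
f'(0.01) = 1.18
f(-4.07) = 343.27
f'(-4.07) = -221.34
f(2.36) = 9.05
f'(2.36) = -6.65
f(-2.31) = 78.69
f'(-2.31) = -88.60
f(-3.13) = 173.03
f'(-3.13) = -143.51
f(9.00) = -1453.00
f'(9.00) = -566.00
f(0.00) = -4.00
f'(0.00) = 1.00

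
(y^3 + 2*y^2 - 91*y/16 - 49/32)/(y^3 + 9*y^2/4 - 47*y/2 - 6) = (8*y^2 + 14*y - 49)/(8*(y^2 + 2*y - 24))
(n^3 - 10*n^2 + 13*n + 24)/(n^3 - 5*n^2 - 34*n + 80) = (n^2 - 2*n - 3)/(n^2 + 3*n - 10)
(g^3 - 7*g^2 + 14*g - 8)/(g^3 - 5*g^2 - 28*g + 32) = (g^2 - 6*g + 8)/(g^2 - 4*g - 32)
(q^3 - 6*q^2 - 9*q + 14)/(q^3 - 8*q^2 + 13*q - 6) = (q^2 - 5*q - 14)/(q^2 - 7*q + 6)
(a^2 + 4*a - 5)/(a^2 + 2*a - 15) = (a - 1)/(a - 3)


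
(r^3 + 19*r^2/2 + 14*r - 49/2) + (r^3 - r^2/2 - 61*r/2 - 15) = 2*r^3 + 9*r^2 - 33*r/2 - 79/2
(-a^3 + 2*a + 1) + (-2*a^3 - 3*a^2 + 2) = -3*a^3 - 3*a^2 + 2*a + 3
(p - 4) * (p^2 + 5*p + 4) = p^3 + p^2 - 16*p - 16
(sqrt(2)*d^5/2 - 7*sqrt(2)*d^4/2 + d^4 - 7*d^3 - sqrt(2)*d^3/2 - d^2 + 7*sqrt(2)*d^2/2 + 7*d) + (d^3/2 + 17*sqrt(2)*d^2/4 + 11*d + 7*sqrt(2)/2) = sqrt(2)*d^5/2 - 7*sqrt(2)*d^4/2 + d^4 - 13*d^3/2 - sqrt(2)*d^3/2 - d^2 + 31*sqrt(2)*d^2/4 + 18*d + 7*sqrt(2)/2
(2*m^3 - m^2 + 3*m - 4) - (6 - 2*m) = 2*m^3 - m^2 + 5*m - 10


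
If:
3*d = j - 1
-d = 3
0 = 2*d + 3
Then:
No Solution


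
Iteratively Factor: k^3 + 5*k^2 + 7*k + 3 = (k + 1)*(k^2 + 4*k + 3) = (k + 1)^2*(k + 3)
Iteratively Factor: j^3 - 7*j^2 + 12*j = (j - 3)*(j^2 - 4*j) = (j - 4)*(j - 3)*(j)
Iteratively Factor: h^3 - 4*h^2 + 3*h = (h)*(h^2 - 4*h + 3) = h*(h - 3)*(h - 1)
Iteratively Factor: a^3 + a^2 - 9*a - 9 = (a + 3)*(a^2 - 2*a - 3) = (a - 3)*(a + 3)*(a + 1)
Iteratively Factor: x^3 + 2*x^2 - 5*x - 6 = (x + 3)*(x^2 - x - 2) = (x - 2)*(x + 3)*(x + 1)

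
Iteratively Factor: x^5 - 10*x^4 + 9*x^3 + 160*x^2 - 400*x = (x - 5)*(x^4 - 5*x^3 - 16*x^2 + 80*x) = (x - 5)^2*(x^3 - 16*x) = (x - 5)^2*(x + 4)*(x^2 - 4*x) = (x - 5)^2*(x - 4)*(x + 4)*(x)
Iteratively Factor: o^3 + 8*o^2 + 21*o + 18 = (o + 3)*(o^2 + 5*o + 6) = (o + 3)^2*(o + 2)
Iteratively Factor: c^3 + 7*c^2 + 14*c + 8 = (c + 1)*(c^2 + 6*c + 8) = (c + 1)*(c + 2)*(c + 4)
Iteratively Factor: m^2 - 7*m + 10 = (m - 5)*(m - 2)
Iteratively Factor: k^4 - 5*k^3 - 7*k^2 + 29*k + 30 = (k - 5)*(k^3 - 7*k - 6) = (k - 5)*(k + 1)*(k^2 - k - 6) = (k - 5)*(k + 1)*(k + 2)*(k - 3)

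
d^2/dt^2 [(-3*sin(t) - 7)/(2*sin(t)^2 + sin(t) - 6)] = (12*sin(t)^5 + 106*sin(t)^4 + 234*sin(t)^3 + 193*sin(t)^2 - 150*sin(t) - 218)/(sin(t) - cos(2*t) - 5)^3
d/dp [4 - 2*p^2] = -4*p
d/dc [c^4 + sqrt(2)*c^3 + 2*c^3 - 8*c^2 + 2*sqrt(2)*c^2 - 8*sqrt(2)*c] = 4*c^3 + 3*sqrt(2)*c^2 + 6*c^2 - 16*c + 4*sqrt(2)*c - 8*sqrt(2)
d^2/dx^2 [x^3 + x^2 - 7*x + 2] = 6*x + 2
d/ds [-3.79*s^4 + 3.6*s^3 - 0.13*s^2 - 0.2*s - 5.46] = -15.16*s^3 + 10.8*s^2 - 0.26*s - 0.2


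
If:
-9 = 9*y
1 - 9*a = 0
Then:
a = 1/9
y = -1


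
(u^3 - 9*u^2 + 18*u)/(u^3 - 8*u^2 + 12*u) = (u - 3)/(u - 2)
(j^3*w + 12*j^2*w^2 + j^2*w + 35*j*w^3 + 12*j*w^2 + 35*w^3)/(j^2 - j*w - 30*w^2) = w*(-j^2 - 7*j*w - j - 7*w)/(-j + 6*w)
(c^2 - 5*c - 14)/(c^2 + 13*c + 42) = (c^2 - 5*c - 14)/(c^2 + 13*c + 42)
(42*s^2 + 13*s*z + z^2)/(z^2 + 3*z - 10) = (42*s^2 + 13*s*z + z^2)/(z^2 + 3*z - 10)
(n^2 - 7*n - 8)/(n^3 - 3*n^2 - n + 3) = (n - 8)/(n^2 - 4*n + 3)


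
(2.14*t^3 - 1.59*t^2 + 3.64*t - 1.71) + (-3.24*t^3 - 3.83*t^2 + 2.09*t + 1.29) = -1.1*t^3 - 5.42*t^2 + 5.73*t - 0.42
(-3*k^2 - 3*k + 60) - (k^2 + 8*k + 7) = -4*k^2 - 11*k + 53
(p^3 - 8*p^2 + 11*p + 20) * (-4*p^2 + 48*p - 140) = -4*p^5 + 80*p^4 - 568*p^3 + 1568*p^2 - 580*p - 2800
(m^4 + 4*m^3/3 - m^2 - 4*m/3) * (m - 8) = m^5 - 20*m^4/3 - 35*m^3/3 + 20*m^2/3 + 32*m/3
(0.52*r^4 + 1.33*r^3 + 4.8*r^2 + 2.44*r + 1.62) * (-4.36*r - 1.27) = -2.2672*r^5 - 6.4592*r^4 - 22.6171*r^3 - 16.7344*r^2 - 10.162*r - 2.0574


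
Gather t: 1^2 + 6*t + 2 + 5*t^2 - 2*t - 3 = 5*t^2 + 4*t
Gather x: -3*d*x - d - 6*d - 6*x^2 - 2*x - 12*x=-7*d - 6*x^2 + x*(-3*d - 14)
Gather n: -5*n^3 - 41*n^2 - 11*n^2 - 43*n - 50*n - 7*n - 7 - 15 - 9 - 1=-5*n^3 - 52*n^2 - 100*n - 32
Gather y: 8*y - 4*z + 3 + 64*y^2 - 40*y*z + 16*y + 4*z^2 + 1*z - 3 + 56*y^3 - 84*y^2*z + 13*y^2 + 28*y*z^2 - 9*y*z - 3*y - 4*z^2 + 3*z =56*y^3 + y^2*(77 - 84*z) + y*(28*z^2 - 49*z + 21)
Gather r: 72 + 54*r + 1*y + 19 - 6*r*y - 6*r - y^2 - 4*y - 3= r*(48 - 6*y) - y^2 - 3*y + 88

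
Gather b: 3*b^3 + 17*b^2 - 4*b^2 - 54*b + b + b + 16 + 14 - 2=3*b^3 + 13*b^2 - 52*b + 28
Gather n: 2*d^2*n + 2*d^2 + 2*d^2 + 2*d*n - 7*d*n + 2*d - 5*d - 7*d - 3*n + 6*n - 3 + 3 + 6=4*d^2 - 10*d + n*(2*d^2 - 5*d + 3) + 6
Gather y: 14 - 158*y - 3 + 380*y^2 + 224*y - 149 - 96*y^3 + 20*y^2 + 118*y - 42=-96*y^3 + 400*y^2 + 184*y - 180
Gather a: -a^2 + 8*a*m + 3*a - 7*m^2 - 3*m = -a^2 + a*(8*m + 3) - 7*m^2 - 3*m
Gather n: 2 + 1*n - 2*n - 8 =-n - 6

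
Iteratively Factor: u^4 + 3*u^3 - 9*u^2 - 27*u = (u + 3)*(u^3 - 9*u) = (u + 3)^2*(u^2 - 3*u) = u*(u + 3)^2*(u - 3)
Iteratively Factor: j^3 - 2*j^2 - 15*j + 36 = (j - 3)*(j^2 + j - 12) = (j - 3)*(j + 4)*(j - 3)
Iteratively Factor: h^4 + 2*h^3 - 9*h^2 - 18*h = (h)*(h^3 + 2*h^2 - 9*h - 18) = h*(h - 3)*(h^2 + 5*h + 6) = h*(h - 3)*(h + 3)*(h + 2)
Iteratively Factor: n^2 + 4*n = (n + 4)*(n)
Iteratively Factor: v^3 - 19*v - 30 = (v - 5)*(v^2 + 5*v + 6) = (v - 5)*(v + 2)*(v + 3)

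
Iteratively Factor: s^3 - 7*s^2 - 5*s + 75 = (s - 5)*(s^2 - 2*s - 15) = (s - 5)^2*(s + 3)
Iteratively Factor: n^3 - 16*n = (n)*(n^2 - 16) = n*(n - 4)*(n + 4)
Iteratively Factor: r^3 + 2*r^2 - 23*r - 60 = (r + 4)*(r^2 - 2*r - 15) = (r + 3)*(r + 4)*(r - 5)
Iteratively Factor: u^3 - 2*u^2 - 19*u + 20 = (u - 1)*(u^2 - u - 20) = (u - 5)*(u - 1)*(u + 4)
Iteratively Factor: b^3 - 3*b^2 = (b)*(b^2 - 3*b) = b*(b - 3)*(b)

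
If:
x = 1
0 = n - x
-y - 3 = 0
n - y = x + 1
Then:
No Solution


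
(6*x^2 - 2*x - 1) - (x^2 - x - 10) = 5*x^2 - x + 9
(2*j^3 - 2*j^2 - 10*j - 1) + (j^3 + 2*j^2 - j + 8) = 3*j^3 - 11*j + 7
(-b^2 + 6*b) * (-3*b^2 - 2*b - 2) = 3*b^4 - 16*b^3 - 10*b^2 - 12*b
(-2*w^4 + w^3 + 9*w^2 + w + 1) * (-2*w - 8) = 4*w^5 + 14*w^4 - 26*w^3 - 74*w^2 - 10*w - 8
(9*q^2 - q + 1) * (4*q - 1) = 36*q^3 - 13*q^2 + 5*q - 1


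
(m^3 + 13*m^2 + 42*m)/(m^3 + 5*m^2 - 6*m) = (m + 7)/(m - 1)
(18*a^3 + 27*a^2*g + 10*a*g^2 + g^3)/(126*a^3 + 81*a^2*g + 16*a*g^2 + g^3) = (a + g)/(7*a + g)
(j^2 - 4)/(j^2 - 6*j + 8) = (j + 2)/(j - 4)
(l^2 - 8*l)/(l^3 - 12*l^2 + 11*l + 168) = l/(l^2 - 4*l - 21)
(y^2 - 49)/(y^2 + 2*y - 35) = (y - 7)/(y - 5)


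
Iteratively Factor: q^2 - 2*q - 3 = (q - 3)*(q + 1)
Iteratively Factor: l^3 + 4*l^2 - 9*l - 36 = (l - 3)*(l^2 + 7*l + 12) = (l - 3)*(l + 4)*(l + 3)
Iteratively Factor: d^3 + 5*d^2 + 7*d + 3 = (d + 1)*(d^2 + 4*d + 3) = (d + 1)*(d + 3)*(d + 1)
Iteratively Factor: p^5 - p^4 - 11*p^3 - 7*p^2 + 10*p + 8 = (p - 4)*(p^4 + 3*p^3 + p^2 - 3*p - 2) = (p - 4)*(p + 2)*(p^3 + p^2 - p - 1) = (p - 4)*(p + 1)*(p + 2)*(p^2 - 1) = (p - 4)*(p + 1)^2*(p + 2)*(p - 1)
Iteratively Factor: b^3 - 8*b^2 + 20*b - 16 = (b - 2)*(b^2 - 6*b + 8) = (b - 2)^2*(b - 4)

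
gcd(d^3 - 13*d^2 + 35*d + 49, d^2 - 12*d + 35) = d - 7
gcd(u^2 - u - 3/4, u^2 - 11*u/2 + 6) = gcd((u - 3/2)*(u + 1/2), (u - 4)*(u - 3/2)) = u - 3/2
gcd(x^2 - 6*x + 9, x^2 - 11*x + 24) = x - 3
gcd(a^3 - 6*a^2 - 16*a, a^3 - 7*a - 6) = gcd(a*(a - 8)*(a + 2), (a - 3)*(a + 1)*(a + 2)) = a + 2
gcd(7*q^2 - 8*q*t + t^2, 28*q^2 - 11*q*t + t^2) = 7*q - t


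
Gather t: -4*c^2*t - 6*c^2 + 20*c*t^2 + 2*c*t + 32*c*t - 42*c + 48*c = -6*c^2 + 20*c*t^2 + 6*c + t*(-4*c^2 + 34*c)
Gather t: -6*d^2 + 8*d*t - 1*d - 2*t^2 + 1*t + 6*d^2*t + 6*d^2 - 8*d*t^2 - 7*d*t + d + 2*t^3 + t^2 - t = 2*t^3 + t^2*(-8*d - 1) + t*(6*d^2 + d)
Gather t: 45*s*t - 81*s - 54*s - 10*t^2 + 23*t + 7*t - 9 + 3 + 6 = -135*s - 10*t^2 + t*(45*s + 30)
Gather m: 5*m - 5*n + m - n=6*m - 6*n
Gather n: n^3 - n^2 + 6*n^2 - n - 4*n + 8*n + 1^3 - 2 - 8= n^3 + 5*n^2 + 3*n - 9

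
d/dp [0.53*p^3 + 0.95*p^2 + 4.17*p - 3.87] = 1.59*p^2 + 1.9*p + 4.17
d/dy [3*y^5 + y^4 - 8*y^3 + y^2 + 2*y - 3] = 15*y^4 + 4*y^3 - 24*y^2 + 2*y + 2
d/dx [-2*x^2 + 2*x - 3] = 2 - 4*x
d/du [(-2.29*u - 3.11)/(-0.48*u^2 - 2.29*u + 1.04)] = (1.0992*u^2 + 5.2441*u - (0.96*u + 2.29)*(2.29*u + 3.11) - 2.3816)/(0.48*u^2 + 2.29*u - 1.04)^2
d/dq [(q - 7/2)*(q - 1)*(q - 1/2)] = 3*q^2 - 10*q + 23/4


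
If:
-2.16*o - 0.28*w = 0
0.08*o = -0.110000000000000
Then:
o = -1.38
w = 10.61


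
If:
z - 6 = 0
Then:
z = 6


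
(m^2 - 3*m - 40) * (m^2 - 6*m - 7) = m^4 - 9*m^3 - 29*m^2 + 261*m + 280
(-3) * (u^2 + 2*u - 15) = -3*u^2 - 6*u + 45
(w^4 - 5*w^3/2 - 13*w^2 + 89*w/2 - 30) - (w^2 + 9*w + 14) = w^4 - 5*w^3/2 - 14*w^2 + 71*w/2 - 44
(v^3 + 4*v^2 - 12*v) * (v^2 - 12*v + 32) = v^5 - 8*v^4 - 28*v^3 + 272*v^2 - 384*v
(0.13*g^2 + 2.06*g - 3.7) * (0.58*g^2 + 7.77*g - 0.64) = 0.0754*g^4 + 2.2049*g^3 + 13.777*g^2 - 30.0674*g + 2.368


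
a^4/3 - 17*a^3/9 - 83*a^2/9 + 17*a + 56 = (a/3 + 1)*(a - 8)*(a - 3)*(a + 7/3)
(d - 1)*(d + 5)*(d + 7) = d^3 + 11*d^2 + 23*d - 35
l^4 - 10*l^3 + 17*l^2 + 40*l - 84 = (l - 7)*(l - 3)*(l - 2)*(l + 2)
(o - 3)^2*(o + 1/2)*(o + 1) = o^4 - 9*o^3/2 + o^2/2 + 21*o/2 + 9/2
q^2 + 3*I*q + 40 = (q - 5*I)*(q + 8*I)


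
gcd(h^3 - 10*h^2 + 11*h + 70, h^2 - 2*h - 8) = h + 2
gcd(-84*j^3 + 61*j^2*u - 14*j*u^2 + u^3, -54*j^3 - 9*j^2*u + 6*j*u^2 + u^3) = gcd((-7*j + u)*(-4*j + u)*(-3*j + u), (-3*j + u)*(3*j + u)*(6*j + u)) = -3*j + u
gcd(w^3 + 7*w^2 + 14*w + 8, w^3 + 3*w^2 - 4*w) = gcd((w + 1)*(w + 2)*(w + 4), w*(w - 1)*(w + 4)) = w + 4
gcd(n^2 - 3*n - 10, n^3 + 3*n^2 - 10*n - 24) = n + 2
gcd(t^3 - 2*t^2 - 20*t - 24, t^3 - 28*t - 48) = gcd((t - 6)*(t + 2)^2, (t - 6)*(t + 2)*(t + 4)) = t^2 - 4*t - 12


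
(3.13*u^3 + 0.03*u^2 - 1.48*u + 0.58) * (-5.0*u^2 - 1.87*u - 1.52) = -15.65*u^5 - 6.0031*u^4 + 2.5863*u^3 - 0.177999999999999*u^2 + 1.165*u - 0.8816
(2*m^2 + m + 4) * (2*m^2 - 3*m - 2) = 4*m^4 - 4*m^3 + m^2 - 14*m - 8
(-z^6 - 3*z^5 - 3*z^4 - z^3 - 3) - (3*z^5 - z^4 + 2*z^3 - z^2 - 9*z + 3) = -z^6 - 6*z^5 - 2*z^4 - 3*z^3 + z^2 + 9*z - 6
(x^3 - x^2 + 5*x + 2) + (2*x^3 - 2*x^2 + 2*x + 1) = 3*x^3 - 3*x^2 + 7*x + 3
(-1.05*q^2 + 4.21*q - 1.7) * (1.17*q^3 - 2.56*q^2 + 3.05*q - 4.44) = -1.2285*q^5 + 7.6137*q^4 - 15.9691*q^3 + 21.8545*q^2 - 23.8774*q + 7.548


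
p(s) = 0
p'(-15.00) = 0.00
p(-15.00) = 0.00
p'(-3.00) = 0.00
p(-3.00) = 0.00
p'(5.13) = 0.00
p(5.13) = 0.00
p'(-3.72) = 0.00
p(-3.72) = 0.00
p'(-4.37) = 0.00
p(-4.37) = 0.00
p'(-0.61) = 0.00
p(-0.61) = 0.00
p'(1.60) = 0.00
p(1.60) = 0.00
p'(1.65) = 0.00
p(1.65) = 0.00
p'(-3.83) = 0.00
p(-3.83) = 0.00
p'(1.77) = 0.00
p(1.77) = 0.00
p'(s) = 0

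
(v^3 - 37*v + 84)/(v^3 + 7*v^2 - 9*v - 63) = (v - 4)/(v + 3)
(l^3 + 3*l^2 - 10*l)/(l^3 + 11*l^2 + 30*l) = (l - 2)/(l + 6)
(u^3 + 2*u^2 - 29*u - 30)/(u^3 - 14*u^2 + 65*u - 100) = (u^2 + 7*u + 6)/(u^2 - 9*u + 20)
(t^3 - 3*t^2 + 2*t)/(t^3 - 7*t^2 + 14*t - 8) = t/(t - 4)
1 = 1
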